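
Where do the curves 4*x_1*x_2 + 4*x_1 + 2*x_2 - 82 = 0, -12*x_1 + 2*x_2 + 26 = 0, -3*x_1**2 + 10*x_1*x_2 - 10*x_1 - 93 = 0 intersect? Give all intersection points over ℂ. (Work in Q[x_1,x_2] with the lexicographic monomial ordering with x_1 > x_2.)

{(3, 5)}

Compute a lex Gröbner basis by Buchberger's algorithm.
f_1 = 4*x_1*x_2 + 4*x_1 + 2*x_2 - 82, LT = x_1*x_2.
f_2 = -12*x_1 + 2*x_2 + 26, LT = x_1.
f_3 = -3*x_1**2 + 10*x_1*x_2 - 10*x_1 - 93, LT = x_1**2.

S(f_1,f_2): lcm = x_1*x_2. S = x_1 + 1/6*x_2**2 + 8/3*x_2 - 41/2.
  leading term x_1: subtract (-1/12)·f_2 from x_1 + 1/6*x_2**2 + 8/3*x_2 - 41/2 → 1/6*x_2**2 + 17/6*x_2 - 55/3
  leading term x_2**2: no divisor's leading term divides it; move 1/6*x_2**2 to the remainder.
  leading term x_2: no divisor's leading term divides it; move 17/6*x_2 to the remainder.
  leading term 1: no divisor's leading term divides it; move -55/3 to the remainder.
  remainder 1/6*x_2**2 + 17/6*x_2 - 55/3 ≠ 0; add h_4 = 1/6*x_2**2 + 17/6*x_2 - 55/3 to the basis.

S(f_1,f_3): lcm = x_1**2*x_2. S = x_1**2 + 10/3*x_1*x_2**2 - 17/6*x_1*x_2 - 41/2*x_1 - 31*x_2.
  leading term x_1**2: subtract (-1/12*x_1)·f_2 from x_1**2 + 10/3*x_1*x_2**2 - 17/6*x_1*x_2 - 41/2*x_1 - 31*x_2 → 10/3*x_1*x_2**2 - 8/3*x_1*x_2 - 55/3*x_1 - 31*x_2
  leading term x_1*x_2**2: subtract (5/6*x_2)·f_1 from 10/3*x_1*x_2**2 - 8/3*x_1*x_2 - 55/3*x_1 - 31*x_2 → -6*x_1*x_2 - 55/3*x_1 - 5/3*x_2**2 + 112/3*x_2
  leading term x_1*x_2: subtract (-3/2)·f_1 from -6*x_1*x_2 - 55/3*x_1 - 5/3*x_2**2 + 112/3*x_2 → -37/3*x_1 - 5/3*x_2**2 + 121/3*x_2 - 123
  leading term x_1: subtract (37/36)·f_2 from -37/3*x_1 - 5/3*x_2**2 + 121/3*x_2 - 123 → -5/3*x_2**2 + 689/18*x_2 - 2695/18
  leading term x_2**2: subtract (-10)·h_4 from -5/3*x_2**2 + 689/18*x_2 - 2695/18 → 1199/18*x_2 - 5995/18
  leading term x_2: no divisor's leading term divides it; move 1199/18*x_2 to the remainder.
  leading term 1: no divisor's leading term divides it; move -5995/18 to the remainder.
  remainder 1199/18*x_2 - 5995/18 ≠ 0; add h_5 = 1199/18*x_2 - 5995/18 to the basis.

S(f_2,f_3): lcm = x_1**2. S = 19/6*x_1*x_2 - 11/2*x_1 - 31.
  leading term x_1*x_2: subtract (19/24)·f_1 from 19/6*x_1*x_2 - 11/2*x_1 - 31 → -26/3*x_1 - 19/12*x_2 + 407/12
  leading term x_1: subtract (13/18)·f_2 from -26/3*x_1 - 19/12*x_2 + 407/12 → -109/36*x_2 + 545/36
  leading term x_2: subtract (-1/22)·h_5 from -109/36*x_2 + 545/36 → 0
  remainder 0.

S(f_1,h_4): lcm = x_1*x_2**2. S = -16*x_1*x_2 + 110*x_1 + 1/2*x_2**2 - 41/2*x_2.
  leading term x_1*x_2: subtract (-4)·f_1 from -16*x_1*x_2 + 110*x_1 + 1/2*x_2**2 - 41/2*x_2 → 126*x_1 + 1/2*x_2**2 - 25/2*x_2 - 328
  leading term x_1: subtract (-21/2)·f_2 from 126*x_1 + 1/2*x_2**2 - 25/2*x_2 - 328 → 1/2*x_2**2 + 17/2*x_2 - 55
  leading term x_2**2: subtract (3)·h_4 from 1/2*x_2**2 + 17/2*x_2 - 55 → 0
  remainder 0.

S(f_2,h_4): leading monomials are coprime, so the S-polynomial reduces to 0 (Buchberger's first criterion).
S(f_3,h_4): leading monomials are coprime, so the S-polynomial reduces to 0 (Buchberger's first criterion).
S(f_1,h_5): lcm = x_1*x_2. S = 6*x_1 + 1/2*x_2 - 41/2.
  leading term x_1: subtract (-1/2)·f_2 from 6*x_1 + 1/2*x_2 - 41/2 → 3/2*x_2 - 15/2
  leading term x_2: subtract (27/1199)·h_5 from 3/2*x_2 - 15/2 → 0
  remainder 0.

S(f_2,h_5): leading monomials are coprime, so the S-polynomial reduces to 0 (Buchberger's first criterion).
S(f_3,h_5): leading monomials are coprime, so the S-polynomial reduces to 0 (Buchberger's first criterion).
S(h_4,h_5): lcm = x_2**2. S = 22*x_2 - 110.
  leading term x_2: subtract (36/109)·h_5 from 22*x_2 - 110 → 0
  remainder 0.

Every S-polynomial of the final basis reduces to 0, so we have a Gröbner basis.
Inter-reduce: drop elements whose leading term is divisible by another's, tail-reduce, and make monic.
Reduced Gröbner basis: {x_1 - 3, x_2 - 5}.

From the last basis element, x_2 - 5 = 0, so x_2 takes values in {5}. Each choice, substituted upward through the basis, yields the corresponding point(s) of the solution set.
  x_2 = 5: the earlier basis element becomes x_1 - 3 = 0, giving x_1 = 3 — point (3, 5).
A lex Gröbner basis triangularizes the system, enabling back-substitution.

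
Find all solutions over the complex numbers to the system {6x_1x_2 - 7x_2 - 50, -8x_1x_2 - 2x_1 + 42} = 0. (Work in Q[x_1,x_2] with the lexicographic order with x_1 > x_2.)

{(-3, -2), (-49/6, -25/28)}

Compute a lex Gröbner basis by Buchberger's algorithm.
f_1 = 6x_1x_2 - 7x_2 - 50, LT = x_1x_2.
f_2 = -8x_1x_2 - 2x_1 + 42, LT = x_1x_2.

S(f_1,f_2): lcm = x_1x_2. S = -1/4x_1 - 7/6x_2 - 37/12.
  leading term x_1: no divisor's leading term divides it; move -1/4x_1 to the remainder.
  leading term x_2: no divisor's leading term divides it; move -7/6x_2 to the remainder.
  leading term 1: no divisor's leading term divides it; move -37/12 to the remainder.
  remainder -1/4x_1 - 7/6x_2 - 37/12 ≠ 0; add h_3 = -1/4x_1 - 7/6x_2 - 37/12 to the basis.

S(f_1,h_3): lcm = x_1x_2. S = -14/3x_2^2 - 27/2x_2 - 25/3.
  leading term x_2^2: no divisor's leading term divides it; move -14/3x_2^2 to the remainder.
  leading term x_2: no divisor's leading term divides it; move -27/2x_2 to the remainder.
  leading term 1: no divisor's leading term divides it; move -25/3 to the remainder.
  remainder -14/3x_2^2 - 27/2x_2 - 25/3 ≠ 0; add h_4 = -14/3x_2^2 - 27/2x_2 - 25/3 to the basis.

The other S-polynomials (S(f_2,h_3), S(f_1,h_4), S(f_2,h_4), S(h_3,h_4)) all reduce to 0 modulo the current basis, so we have a Gröbner basis.
Inter-reduce: drop elements whose leading term is divisible by another's, tail-reduce, and make monic.
Reduced Gröbner basis: {x_1 + 14/3x_2 + 37/3, x_2^2 + 81/28x_2 + 25/14}.

Since the basis is lex-ordered, x_2^2 + 81/28x_2 + 25/14 is univariate in x_2. Its roots are {-2, -25/28}. Back-substituting each root into the other basis elements fixes the other coordinates.
  x_2 = -2: the earlier basis element becomes x_1 + 3 = 0, giving x_1 = -3 — point (-3, -2).
  x_2 = -25/28: the earlier basis element becomes x_1 + 49/6 = 0, giving x_1 = -49/6 — point (-49/6, -25/28).
Each listed point satisfies every original equation (direct substitution).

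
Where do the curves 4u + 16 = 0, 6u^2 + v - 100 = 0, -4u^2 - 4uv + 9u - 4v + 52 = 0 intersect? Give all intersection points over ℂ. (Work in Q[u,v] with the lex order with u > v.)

{(-4, 4)}

Compute a lex Gröbner basis by Buchberger's algorithm.
f_1 = 4u + 16, LT = u.
f_2 = 6u^2 + v - 100, LT = u^2.
f_3 = -4u^2 - 4uv + 9u - 4v + 52, LT = u^2.

S(f_1,f_2): lcm = u^2. S = 4u - 1/6v + 50/3.
  leading term u: subtract (1)·f_1 from 4u - 1/6v + 50/3 → -1/6v + 2/3
  leading term v: no divisor's leading term divides it; move -1/6v to the remainder.
  leading term 1: no divisor's leading term divides it; move 2/3 to the remainder.
  remainder -1/6v + 2/3 ≠ 0; add h_4 = -1/6v + 2/3 to the basis.

The other S-polynomials (S(f_1,f_3), S(f_2,f_3), S(f_1,h_4), S(f_2,h_4), S(f_3,h_4)) all reduce to 0 modulo the current basis, so we have a Gröbner basis.
Inter-reduce: drop elements whose leading term is divisible by another's, tail-reduce, and make monic.
Reduced Gröbner basis: {u + 4, v - 4}.

A lex Gröbner basis eliminates variables successively. Here v - 4 depends only on v, with roots {4}; lifting each root through the earlier basis elements recovers the full solutions.
  v = 4: the earlier basis element becomes u + 4 = 0, giving u = -4 — point (-4, 4).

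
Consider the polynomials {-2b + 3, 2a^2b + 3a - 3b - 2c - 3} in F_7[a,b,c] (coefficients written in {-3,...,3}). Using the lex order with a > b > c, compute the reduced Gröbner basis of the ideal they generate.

f_1 = -2b + 3, LT = b.
f_2 = 2a^2b + 3a - 3b - 2c - 3, LT = a^2b.

S(f_1,f_2): lcm = a^2b. S = 2a^2 + 2a - 2b + c - 2.
  reduce S modulo (f_1, f_2):
  remainder 2a^2 + 2a + c + 2 ≠ 0; add g_3 = 2a^2 + 2a + c + 2 to the basis.

The other S-polynomials (S(f_1,g_3), S(f_2,g_3)) all reduce to 0 modulo the current basis, so we have a Gröbner basis.
Inter-reduce: drop elements whose leading term is divisible by another's, tail-reduce, and make monic.

G = {a^2 + a - 3c + 1, b + 2}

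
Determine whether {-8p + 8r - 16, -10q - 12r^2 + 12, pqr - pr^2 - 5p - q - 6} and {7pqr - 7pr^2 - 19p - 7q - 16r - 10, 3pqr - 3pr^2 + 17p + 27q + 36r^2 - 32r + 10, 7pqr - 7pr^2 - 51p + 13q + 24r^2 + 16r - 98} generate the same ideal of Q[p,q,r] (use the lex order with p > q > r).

Yes, the ideals are equal.

For a fixed monomial order, each ideal has a unique reduced Gröbner basis; comparing bases decides equality.
Buchberger on the first generating set:
f_1 = -8p + 8r - 16, LT = p.
f_2 = -10q - 12r^2 + 12, LT = q.
f_3 = pqr - pr^2 - 5p - q - 6, LT = pqr.

S(f_1,f_3): lcm = pqr. S = pr^2 + 5p - qr^2 + 2qr + q + 6.
  leading term pr^2: subtract (-1/8r^2)·f_1 from pr^2 + 5p - qr^2 + 2qr + q + 6 → 5p - qr^2 + 2qr + q + r^3 - 2r^2 + 6
  leading term p: subtract (-5/8)·f_1 from 5p - qr^2 + 2qr + q + r^3 - 2r^2 + 6 → -qr^2 + 2qr + q + r^3 - 2r^2 + 5r - 4
  leading term qr^2: subtract (1/10r^2)·f_2 from -qr^2 + 2qr + q + r^3 - 2r^2 + 5r - 4 → 2qr + q + 6/5r^4 + r^3 - 16/5r^2 + 5r - 4
  leading term qr: subtract (-1/5r)·f_2 from 2qr + q + 6/5r^4 + r^3 - 16/5r^2 + 5r - 4 → q + 6/5r^4 - 7/5r^3 - 16/5r^2 + 37/5r - 4
  leading term q: subtract (-1/10)·f_2 from q + 6/5r^4 - 7/5r^3 - 16/5r^2 + 37/5r - 4 → 6/5r^4 - 7/5r^3 - 22/5r^2 + 37/5r - 14/5
  leading term r^4: no divisor's leading term divides it; move 6/5r^4 to the remainder.
  leading term r^3: no divisor's leading term divides it; move -7/5r^3 to the remainder.
  leading term r^2: no divisor's leading term divides it; move -22/5r^2 to the remainder.
  leading term r: no divisor's leading term divides it; move 37/5r to the remainder.
  leading term 1: no divisor's leading term divides it; move -14/5 to the remainder.
  remainder 6/5r^4 - 7/5r^3 - 22/5r^2 + 37/5r - 14/5 ≠ 0; add g_4 = 6/5r^4 - 7/5r^3 - 22/5r^2 + 37/5r - 14/5 to the basis.

The other S-polynomials (S(f_1,f_2), S(f_2,f_3), S(f_1,g_4), S(f_2,g_4), S(f_3,g_4)) all reduce to 0 modulo the current basis, so we have a Gröbner basis.
Inter-reduce: drop elements whose leading term is divisible by another's, tail-reduce, and make monic.
Reduced Gröbner basis: {p - r + 2, q + 6/5r^2 - 6/5, r^4 - 7/6r^3 - 11/3r^2 + 37/6r - 7/3}.

Buchberger on the second generating set:
h_1 = 7pqr - 7pr^2 - 19p - 7q - 16r - 10, LT = pqr.
h_2 = 3pqr - 3pr^2 + 17p + 27q + 36r^2 - 32r + 10, LT = pqr.
h_3 = 7pqr - 7pr^2 - 51p + 13q + 24r^2 + 16r - 98, LT = pqr.

S(h_1,h_2): lcm = pqr. S = -176/21p - 10q - 12r^2 + 176/21r - 100/21.
  leading term p: no divisor's leading term divides it; move -176/21p to the remainder.
  leading term q: no divisor's leading term divides it; move -10q to the remainder.
  leading term r^2: no divisor's leading term divides it; move -12r^2 to the remainder.
  leading term r: no divisor's leading term divides it; move 176/21r to the remainder.
  leading term 1: no divisor's leading term divides it; move -100/21 to the remainder.
  remainder -176/21p - 10q - 12r^2 + 176/21r - 100/21 ≠ 0; add k_4 = -176/21p - 10q - 12r^2 + 176/21r - 100/21 to the basis.

S(h_1,h_3): lcm = pqr. S = 32/7p - 20/7q - 24/7r^2 - 32/7r + 88/7.
  leading term p: subtract (-6/11)·k_4 from 32/7p - 20/7q - 24/7r^2 - 32/7r + 88/7 → -640/77q - 768/77r^2 + 768/77
  leading term q: no divisor's leading term divides it; move -640/77q to the remainder.
  leading term r^2: no divisor's leading term divides it; move -768/77r^2 to the remainder.
  leading term 1: no divisor's leading term divides it; move 768/77 to the remainder.
  remainder -640/77q - 768/77r^2 + 768/77 ≠ 0; add k_5 = -640/77q - 768/77r^2 + 768/77 to the basis.

S(h_1,k_4): lcm = pqr. S = -pr^2 - 19/7p - 105/88q^2r - 63/44qr^3 + qr^2 - 25/44qr - q - 16/7r - 10/7.
  leading term pr^2: subtract (21/176r^2)·k_4 from -pr^2 - 19/7p - 105/88q^2r - 63/44qr^3 + qr^2 - 25/44qr - q - 16/7r - 10/7 → -19/7p - 105/88q^2r - 63/44qr^3 + 193/88qr^2 - 25/44qr - q + 63/44r^4 - r^3 + 25/44r^2 - 16/7r - 10/7
  leading term p: subtract (57/176)·k_4 from -19/7p - 105/88q^2r - 63/44qr^3 + 193/88qr^2 - 25/44qr - q + 63/44r^4 - r^3 + 25/44r^2 - 16/7r - 10/7 → -105/88q^2r - 63/44qr^3 + 193/88qr^2 - 25/44qr + 197/88q + 63/44r^4 - r^3 + 49/11r^2 - 5r + 5/44
  leading term q^2r: subtract (147/1024qr)·k_5 from -105/88q^2r - 63/44qr^3 + 193/88qr^2 - 25/44qr + 197/88q + 63/44r^4 - r^3 + 49/11r^2 - 5r + 5/44 → 193/88qr^2 - 2qr + 197/88q + 63/44r^4 - r^3 + 49/11r^2 - 5r + 5/44
  leading term qr^2: subtract (-1351/5120r^2)·k_5 from 193/88qr^2 - 2qr + 197/88q + 63/44r^4 - r^3 + 49/11r^2 - 5r + 5/44 → -2qr + 197/88q - 6/5r^4 - r^3 + 1559/220r^2 - 5r + 5/44
  leading term qr: subtract (77/320r)·k_5 from -2qr + 197/88q - 6/5r^4 - r^3 + 1559/220r^2 - 5r + 5/44 → 197/88q - 6/5r^4 + 7/5r^3 + 1559/220r^2 - 37/5r + 5/44
  leading term q: subtract (-1379/5120)·k_5 from 197/88q - 6/5r^4 + 7/5r^3 + 1559/220r^2 - 37/5r + 5/44 → -6/5r^4 + 7/5r^3 + 22/5r^2 - 37/5r + 14/5
  leading term r^4: no divisor's leading term divides it; move -6/5r^4 to the remainder.
  leading term r^3: no divisor's leading term divides it; move 7/5r^3 to the remainder.
  leading term r^2: no divisor's leading term divides it; move 22/5r^2 to the remainder.
  leading term r: no divisor's leading term divides it; move -37/5r to the remainder.
  leading term 1: no divisor's leading term divides it; move 14/5 to the remainder.
  remainder -6/5r^4 + 7/5r^3 + 22/5r^2 - 37/5r + 14/5 ≠ 0; add k_6 = -6/5r^4 + 7/5r^3 + 22/5r^2 - 37/5r + 14/5 to the basis.

The other S-polynomials (S(h_2,h_3), S(h_2,k_4), S(h_3,k_4), S(h_1,k_5), S(h_2,k_5), S(h_3,k_5), S(k_4,k_5), S(h_1,k_6), S(h_2,k_6), S(h_3,k_6), S(k_4,k_6), S(k_5,k_6)) all reduce to 0 modulo the current basis, so we have a Gröbner basis.
Inter-reduce: drop elements whose leading term is divisible by another's, tail-reduce, and make monic.
Reduced Gröbner basis: {p - r + 2, q + 6/5r^2 - 6/5, r^4 - 7/6r^3 - 11/3r^2 + 37/6r - 7/3}.

These coincide, so the ideals are equal.
The choice of monomial ordering does not affect the verdict — as long as both bases are computed under the same ordering, their equality decides ideal equality.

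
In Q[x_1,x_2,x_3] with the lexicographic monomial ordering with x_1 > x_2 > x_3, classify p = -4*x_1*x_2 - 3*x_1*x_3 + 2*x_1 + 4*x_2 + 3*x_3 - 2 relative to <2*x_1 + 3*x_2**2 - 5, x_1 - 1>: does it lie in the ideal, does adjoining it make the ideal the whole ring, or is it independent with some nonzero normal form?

-4*x_1*x_2 - 3*x_1*x_3 + 2*x_1 + 4*x_2 + 3*x_3 - 2 lies in I (it reduces to 0).

First compute the reduced Gröbner basis of I by Buchberger's algorithm.
f_1 = 2*x_1 + 3*x_2**2 - 5, LT = x_1.
f_2 = x_1 - 1, LT = x_1.

S(f_1,f_2): lcm = x_1. S = 3/2*x_2**2 - 3/2.
  leading term x_2**2: no divisor's leading term divides it; move 3/2*x_2**2 to the remainder.
  leading term 1: no divisor's leading term divides it; move -3/2 to the remainder.
  remainder 3/2*x_2**2 - 3/2 ≠ 0; add h_3 = 3/2*x_2**2 - 3/2 to the basis.

The other S-polynomials (S(f_1,h_3), S(f_2,h_3)) all reduce to 0 modulo the current basis, so we have a Gröbner basis.
Inter-reduce: drop elements whose leading term is divisible by another's, tail-reduce, and make monic.
Reduced Gröbner basis: {x_1 - 1, x_2**2 - 1}.
Label its elements g_1 = x_1 - 1, g_2 = x_2**2 - 1.

Reduce p = -4*x_1*x_2 - 3*x_1*x_3 + 2*x_1 + 4*x_2 + 3*x_3 - 2 modulo G:
  leading term x_1*x_2: subtract (-4*x_2)·g_1 from -4*x_1*x_2 - 3*x_1*x_3 + 2*x_1 + 4*x_2 + 3*x_3 - 2 → -3*x_1*x_3 + 2*x_1 + 3*x_3 - 2
  leading term x_1*x_3: subtract (-3*x_3)·g_1 from -3*x_1*x_3 + 2*x_1 + 3*x_3 - 2 → 2*x_1 - 2
  leading term x_1: subtract (2)·g_1 from 2*x_1 - 2 → 0
  normal form = 0.
Since the normal form is 0, p ∈ I.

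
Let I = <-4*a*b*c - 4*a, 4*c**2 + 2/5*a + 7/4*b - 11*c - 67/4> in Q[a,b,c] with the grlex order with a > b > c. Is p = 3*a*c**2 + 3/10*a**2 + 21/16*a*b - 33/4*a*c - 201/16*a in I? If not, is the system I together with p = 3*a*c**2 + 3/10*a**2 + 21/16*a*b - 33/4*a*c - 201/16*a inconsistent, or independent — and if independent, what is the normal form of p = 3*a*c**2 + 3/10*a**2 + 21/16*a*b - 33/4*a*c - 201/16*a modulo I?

3*a*c**2 + 3/10*a**2 + 21/16*a*b - 33/4*a*c - 201/16*a lies in I (it reduces to 0).

First compute the reduced Gröbner basis of I by Buchberger's algorithm.
f_1 = -4*a*b*c - 4*a, LT = a*b*c.
f_2 = 4*c**2 + 2/5*a + 7/4*b - 11*c - 67/4, LT = c**2.

S(f_1,f_2): lcm = a*b*c**2. S = -1/10*a**2*b - 7/16*a*b**2 + 11/4*a*b*c + 67/16*a*b + a*c.
  leading term a**2*b: no divisor's leading term divides it; move -1/10*a**2*b to the remainder.
  leading term a*b**2: no divisor's leading term divides it; move -7/16*a*b**2 to the remainder.
  leading term a*b*c: subtract (-11/16)·f_1 from 11/4*a*b*c + 67/16*a*b + a*c → 67/16*a*b + a*c - 11/4*a
  leading term a*b: no divisor's leading term divides it; move 67/16*a*b to the remainder.
  leading term a*c: no divisor's leading term divides it; move a*c to the remainder.
  leading term a: no divisor's leading term divides it; move -11/4*a to the remainder.
  remainder -1/10*a**2*b - 7/16*a*b**2 + 67/16*a*b + a*c - 11/4*a ≠ 0; add h_3 = -1/10*a**2*b - 7/16*a*b**2 + 67/16*a*b + a*c - 11/4*a to the basis.

The other S-polynomials (S(f_1,h_3), S(f_2,h_3)) all reduce to 0 modulo the current basis, so we have a Gröbner basis.
Inter-reduce: drop elements whose leading term is divisible by another's, tail-reduce, and make monic.
Reduced Gröbner basis: {a**2*b + 35/8*a*b**2 - 335/8*a*b - 10*a*c + 55/2*a, a*b*c + a, c**2 + 1/10*a + 7/16*b - 11/4*c - 67/16}.
Label its elements g_1 = a**2*b + 35/8*a*b**2 - 335/8*a*b - 10*a*c + 55/2*a, g_2 = a*b*c + a, g_3 = c**2 + 1/10*a + 7/16*b - 11/4*c - 67/16.

Reduce p = 3*a*c**2 + 3/10*a**2 + 21/16*a*b - 33/4*a*c - 201/16*a modulo G:
  leading term a*c**2: subtract (3*a)·g_3 from 3*a*c**2 + 3/10*a**2 + 21/16*a*b - 33/4*a*c - 201/16*a → 0
  normal form = 0.
Since the normal form is 0, p ∈ I.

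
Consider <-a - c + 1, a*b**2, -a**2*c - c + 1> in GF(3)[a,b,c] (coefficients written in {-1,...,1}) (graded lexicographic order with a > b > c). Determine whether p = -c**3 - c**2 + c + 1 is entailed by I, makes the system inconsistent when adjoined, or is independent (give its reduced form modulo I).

First compute the reduced Gröbner basis of I by Buchberger's algorithm.
f_1 = -a - c + 1, LT = a.
f_2 = a*b**2, LT = a*b**2.
f_3 = -a**2*c - c + 1, LT = a**2*c.

S(f_1,f_2): lcm = a*b**2. S = b**2*c - b**2.
  leading term b**2*c: no divisor's leading term divides it; move b**2*c to the remainder.
  leading term b**2: no divisor's leading term divides it; move -b**2 to the remainder.
  remainder b**2*c - b**2 ≠ 0; add h_4 = b**2*c - b**2 to the basis.

S(f_1,f_3): lcm = a**2*c. S = a*c**2 - a*c - c + 1.
  leading term a*c**2: subtract (-c**2)·f_1 from a*c**2 - a*c - c + 1 → -c**3 - a*c + c**2 - c + 1
  leading term c**3: no divisor's leading term divides it; move -c**3 to the remainder.
  leading term a*c: subtract (c)·f_1 from -a*c + c**2 - c + 1 → -c**2 + c + 1
  leading term c**2: no divisor's leading term divides it; move -c**2 to the remainder.
  leading term c: no divisor's leading term divides it; move c to the remainder.
  leading term 1: no divisor's leading term divides it; move 1 to the remainder.
  remainder -c**3 - c**2 + c + 1 ≠ 0; add h_5 = -c**3 - c**2 + c + 1 to the basis.

The other S-polynomials (S(f_2,f_3), S(f_1,h_4), S(f_2,h_4), S(f_3,h_4), S(f_1,h_5), S(f_2,h_5), S(f_3,h_5), S(h_4,h_5)) all reduce to 0 modulo the current basis, so we have a Gröbner basis.
Inter-reduce: drop elements whose leading term is divisible by another's, tail-reduce, and make monic.
Reduced Gröbner basis: {b**2*c - b**2, c**3 + c**2 - c - 1, a + c - 1}.
Label its elements g_1 = b**2*c - b**2, g_2 = c**3 + c**2 - c - 1, g_3 = a + c - 1.

Reduce p = -c**3 - c**2 + c + 1 modulo G:
  leading term c**3: subtract (-1)·g_2 from -c**3 - c**2 + c + 1 → 0
  normal form = 0.
Since the normal form is 0, p ∈ I.

-c**3 - c**2 + c + 1 lies in I (it reduces to 0).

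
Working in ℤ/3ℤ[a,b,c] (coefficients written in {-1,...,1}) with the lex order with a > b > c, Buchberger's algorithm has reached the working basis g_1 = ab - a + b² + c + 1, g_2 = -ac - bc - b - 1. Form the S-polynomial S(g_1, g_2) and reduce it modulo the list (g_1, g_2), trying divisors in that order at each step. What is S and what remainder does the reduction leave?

lcm(LM(g_1), LM(g_2)) = abc.
S = (lcm/LT(g_1))·g_1 − (lcm/LT(g_2))·g_2 = -ac - b² - b + c² + c.
Reduce S modulo (g_1, g_2) in that order:
  leading term ac: subtract (1)·g_2 from -ac - b² - b + c² + c → -b² + bc + c² + c + 1
  leading term b²: no divisor's leading term divides it; move -b² to the remainder.
  leading term bc: no divisor's leading term divides it; move bc to the remainder.
  leading term c²: no divisor's leading term divides it; move c² to the remainder.
  leading term c: no divisor's leading term divides it; move c to the remainder.
  leading term 1: no divisor's leading term divides it; move 1 to the remainder.
The remainder -b² + bc + c² + c + 1 is nonzero, so it would be added as the next basis element.
An S-polynomial is built so that the two leading terms cancel; whether anything survives reduction is exactly the Gröbner-basis criterion.

S(g_1, g_2) = -ac - b² - b + c² + c; remainder on division = -b² + bc + c² + c + 1.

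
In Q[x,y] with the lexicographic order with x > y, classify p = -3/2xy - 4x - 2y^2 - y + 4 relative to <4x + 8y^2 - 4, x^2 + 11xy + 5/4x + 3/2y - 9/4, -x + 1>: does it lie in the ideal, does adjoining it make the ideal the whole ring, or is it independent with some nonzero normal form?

-3/2xy - 4x - 2y^2 - y + 4 lies in I (it reduces to 0).

First compute the reduced Gröbner basis of I by Buchberger's algorithm.
f_1 = 4x + 8y^2 - 4, LT = x.
f_2 = x^2 + 11xy + 5/4x + 3/2y - 9/4, LT = x^2.
f_3 = -x + 1, LT = x.

S(f_1,f_2): lcm = x^2. S = 2xy^2 - 11xy - 9/4x - 3/2y + 9/4.
  leading term xy^2: subtract (1/2y^2)·f_1 from 2xy^2 - 11xy - 9/4x - 3/2y + 9/4 → -11xy - 9/4x - 4y^4 + 2y^2 - 3/2y + 9/4
  leading term xy: subtract (-11/4y)·f_1 from -11xy - 9/4x - 4y^4 + 2y^2 - 3/2y + 9/4 → -9/4x - 4y^4 + 22y^3 + 2y^2 - 25/2y + 9/4
  leading term x: subtract (-9/16)·f_1 from -9/4x - 4y^4 + 22y^3 + 2y^2 - 25/2y + 9/4 → -4y^4 + 22y^3 + 13/2y^2 - 25/2y
  leading term y^4: no divisor's leading term divides it; move -4y^4 to the remainder.
  leading term y^3: no divisor's leading term divides it; move 22y^3 to the remainder.
  leading term y^2: no divisor's leading term divides it; move 13/2y^2 to the remainder.
  leading term y: no divisor's leading term divides it; move -25/2y to the remainder.
  remainder -4y^4 + 22y^3 + 13/2y^2 - 25/2y ≠ 0; add h_4 = -4y^4 + 22y^3 + 13/2y^2 - 25/2y to the basis.

S(f_1,f_3): lcm = x. S = 2y^2.
  leading term y^2: no divisor's leading term divides it; move 2y^2 to the remainder.
  remainder 2y^2 ≠ 0; add h_5 = 2y^2 to the basis.

S(f_2,f_3): lcm = x^2. S = 11xy + 9/4x + 3/2y - 9/4.
  leading term xy: subtract (11/4y)·f_1 from 11xy + 9/4x + 3/2y - 9/4 → 9/4x - 22y^3 + 25/2y - 9/4
  leading term x: subtract (9/16)·f_1 from 9/4x - 22y^3 + 25/2y - 9/4 → -22y^3 - 9/2y^2 + 25/2y
  leading term y^3: subtract (-11y)·h_5 from -22y^3 - 9/2y^2 + 25/2y → -9/2y^2 + 25/2y
  leading term y^2: subtract (-9/4)·h_5 from -9/2y^2 + 25/2y → 25/2y
  leading term y: no divisor's leading term divides it; move 25/2y to the remainder.
  remainder 25/2y ≠ 0; add h_6 = 25/2y to the basis.

The other S-polynomials (S(f_1,h_4), S(f_2,h_4), S(f_3,h_4), S(f_1,h_5), S(f_2,h_5), S(f_3,h_5), S(h_4,h_5), S(f_1,h_6), S(f_2,h_6), S(f_3,h_6), S(h_4,h_6), S(h_5,h_6)) all reduce to 0 modulo the current basis, so we have a Gröbner basis.
Inter-reduce: drop elements whose leading term is divisible by another's, tail-reduce, and make monic.
Reduced Gröbner basis: {x - 1, y}.
Label its elements g_1 = x - 1, g_2 = y.

Reduce p = -3/2xy - 4x - 2y^2 - y + 4 modulo G:
  leading term xy: subtract (-3/2y)·g_1 from -3/2xy - 4x - 2y^2 - y + 4 → -4x - 2y^2 - 5/2y + 4
  leading term x: subtract (-4)·g_1 from -4x - 2y^2 - 5/2y + 4 → -2y^2 - 5/2y
  leading term y^2: subtract (-2y)·g_2 from -2y^2 - 5/2y → -5/2y
  leading term y: subtract (-5/2)·g_2 from -5/2y → 0
  normal form = 0.
Since the normal form is 0, p ∈ I.

The remainder on division by a Gröbner basis is unique — it is the normal form.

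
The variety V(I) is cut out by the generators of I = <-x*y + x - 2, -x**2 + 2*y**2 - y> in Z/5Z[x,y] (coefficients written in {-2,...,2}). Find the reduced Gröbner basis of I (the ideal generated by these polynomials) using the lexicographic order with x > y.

G = {x + y**3 + y**2 - 2*y, y**4 + 2*y**2 + 2*y - 2}

f_1 = -x*y + x - 2, LT = x*y.
f_2 = -x**2 + 2*y**2 - y, LT = x**2.

S(f_1,f_2): lcm = x**2*y. S = -x**2 + 2*x + 2*y**3 - y**2.
  leading term x**2: subtract (1)·f_2 from -x**2 + 2*x + 2*y**3 - y**2 → 2*x + 2*y**3 + 2*y**2 + y
  leading term x: no divisor's leading term divides it; move 2*x to the remainder.
  leading term y**3: no divisor's leading term divides it; move 2*y**3 to the remainder.
  leading term y**2: no divisor's leading term divides it; move 2*y**2 to the remainder.
  leading term y: no divisor's leading term divides it; move y to the remainder.
  remainder 2*x + 2*y**3 + 2*y**2 + y ≠ 0; add g_3 = 2*x + 2*y**3 + 2*y**2 + y to the basis.

S(f_1,g_3): lcm = x*y. S = -x - y**4 - y**3 + 2*y**2 + 2.
  leading term x: subtract (2)·g_3 from -x - y**4 - y**3 + 2*y**2 + 2 → -y**4 - 2*y**2 - 2*y + 2
  leading term y**4: no divisor's leading term divides it; move -y**4 to the remainder.
  leading term y**2: no divisor's leading term divides it; move -2*y**2 to the remainder.
  leading term y: no divisor's leading term divides it; move -2*y to the remainder.
  leading term 1: no divisor's leading term divides it; move 2 to the remainder.
  remainder -y**4 - 2*y**2 - 2*y + 2 ≠ 0; add g_4 = -y**4 - 2*y**2 - 2*y + 2 to the basis.

The other S-polynomials (S(f_2,g_3), S(f_1,g_4), S(f_2,g_4), S(g_3,g_4)) all reduce to 0 modulo the current basis, so we have a Gröbner basis.
Inter-reduce: drop elements whose leading term is divisible by another's, tail-reduce, and make monic.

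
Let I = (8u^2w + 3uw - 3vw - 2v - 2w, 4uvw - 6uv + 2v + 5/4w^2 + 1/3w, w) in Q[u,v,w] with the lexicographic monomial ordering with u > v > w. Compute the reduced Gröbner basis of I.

G = {v, w}

The reduced Gröbner basis is the canonical form of the ideal for this ordering.

f_1 = 8u^2w + 3uw - 3vw - 2v - 2w, LT = u^2w.
f_2 = 4uvw - 6uv + 2v + 5/4w^2 + 1/3w, LT = uvw.
f_3 = w, LT = w.

S(f_1,f_2): lcm = u^2vw. S = 3/2u^2v + 3/8uvw - 1/2uv - 5/16uw^2 - 1/12uw - 3/8v^2w - 1/4v^2 - 1/4vw.
  reduce S modulo (f_1, f_2, f_3):
  remainder 3/2u^2v + 1/16uv - 1/4v^2 - 3/16v ≠ 0; add g_4 = 3/2u^2v + 1/16uv - 1/4v^2 - 3/16v to the basis.

S(f_1,f_3): lcm = u^2w. S = 3/8uw - 3/8vw - 1/4v - 1/4w.
  reduce S modulo (f_1, f_2, f_3, g_4):
  remainder -1/4v ≠ 0; add g_5 = -1/4v to the basis.

The other S-polynomials (S(f_2,f_3), S(f_1,g_4), S(f_2,g_4), S(f_3,g_4), S(f_1,g_5), S(f_2,g_5), S(f_3,g_5), S(g_4,g_5)) all reduce to 0 modulo the current basis, so we have a Gröbner basis.
Inter-reduce: drop elements whose leading term is divisible by another's, tail-reduce, and make monic.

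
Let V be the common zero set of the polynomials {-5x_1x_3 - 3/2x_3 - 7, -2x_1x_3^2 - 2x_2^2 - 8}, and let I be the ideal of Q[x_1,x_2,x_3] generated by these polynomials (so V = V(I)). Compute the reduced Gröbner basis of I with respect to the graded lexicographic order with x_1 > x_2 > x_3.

G = {x_1x_3 + 3/10x_3 + 7/5, x_2^2 - 3/10x_3^2 - 7/5x_3 + 4}

This is the nonlinear analogue of row-reducing a linear system.

f_1 = -5x_1x_3 - 3/2x_3 - 7, LT = x_1x_3.
f_2 = -2x_1x_3^2 - 2x_2^2 - 8, LT = x_1x_3^2.

S(f_1,f_2): lcm = x_1x_3^2. S = -x_2^2 + 3/10x_3^2 + 7/5x_3 - 4.
  reduce S modulo (f_1, f_2):
  remainder -x_2^2 + 3/10x_3^2 + 7/5x_3 - 4 ≠ 0; add g_3 = -x_2^2 + 3/10x_3^2 + 7/5x_3 - 4 to the basis.

The other S-polynomials (S(f_1,g_3), S(f_2,g_3)) all reduce to 0 modulo the current basis, so we have a Gröbner basis.
Inter-reduce: drop elements whose leading term is divisible by another's, tail-reduce, and make monic.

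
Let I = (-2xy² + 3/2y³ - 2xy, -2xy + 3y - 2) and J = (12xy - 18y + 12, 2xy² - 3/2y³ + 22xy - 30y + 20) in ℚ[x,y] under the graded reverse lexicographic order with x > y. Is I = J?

Since reduced Gröbner bases are canonical representatives of ideals under a given ordering, it suffices to compute and compare them.
Buchberger on the first generating set:
f_1 = -2xy² + 3/2y³ - 2xy, LT = xy².
f_2 = -2xy + 3y - 2, LT = xy.

S(f_1,f_2): lcm = xy². S = -¾y³ + xy + 3/2y² - y.
  leading term y³: no divisor's leading term divides it; move -¾y³ to the remainder.
  leading term xy: subtract (-½)·f_2 from xy + 3/2y² - y → 3/2y² + ½y - 1
  leading term y²: no divisor's leading term divides it; move 3/2y² to the remainder.
  leading term y: no divisor's leading term divides it; move ½y to the remainder.
  leading term 1: no divisor's leading term divides it; move -1 to the remainder.
  remainder -¾y³ + 3/2y² + ½y - 1 ≠ 0; add g_3 = -¾y³ + 3/2y² + ½y - 1 to the basis.

S(f_1,g_3): lcm = xy³. S = -¾y⁴ + 3xy² + ⅔xy - 4/3x.
  leading term y⁴: subtract (y)·g_3 from -¾y⁴ + 3xy² + ⅔xy - 4/3x → 3xy² - 3/2y³ + ⅔xy - ½y² - 4/3x + y
  leading term xy²: subtract (-3/2)·f_1 from 3xy² - 3/2y³ + ⅔xy - ½y² - 4/3x + y → ¾y³ - 7/3xy - ½y² - 4/3x + y
  leading term y³: subtract (-1)·g_3 from ¾y³ - 7/3xy - ½y² - 4/3x + y → -7/3xy + y² - 4/3x + 3/2y - 1
  leading term xy: subtract (7/6)·f_2 from -7/3xy + y² - 4/3x + 3/2y - 1 → y² - 4/3x - 2y + 4/3
  leading term y²: no divisor's leading term divides it; move y² to the remainder.
  leading term x: no divisor's leading term divides it; move -4/3x to the remainder.
  leading term y: no divisor's leading term divides it; move -2y to the remainder.
  leading term 1: no divisor's leading term divides it; move 4/3 to the remainder.
  remainder y² - 4/3x - 2y + 4/3 ≠ 0; add g_4 = y² - 4/3x - 2y + 4/3 to the basis.

S(f_1,g_4): lcm = xy². S = -¾y³ + 4/3x² + 3xy - 4/3x.
  leading term y³: subtract (1)·g_3 from -¾y³ + 4/3x² + 3xy - 4/3x → 4/3x² + 3xy - 3/2y² - 4/3x - ½y + 1
  leading term x²: no divisor's leading term divides it; move 4/3x² to the remainder.
  leading term xy: subtract (-3/2)·f_2 from 3xy - 3/2y² - 4/3x - ½y + 1 → -3/2y² - 4/3x + 4y - 2
  leading term y²: subtract (-3/2)·g_4 from -3/2y² - 4/3x + 4y - 2 → -10/3x + y
  leading term x: no divisor's leading term divides it; move -10/3x to the remainder.
  leading term y: no divisor's leading term divides it; move y to the remainder.
  remainder 4/3x² - 10/3x + y ≠ 0; add g_5 = 4/3x² - 10/3x + y to the basis.

The other S-polynomials (S(f_2,g_3), S(f_2,g_4), S(g_3,g_4), S(f_1,g_5), S(f_2,g_5), S(g_3,g_5), S(g_4,g_5)) all reduce to 0 modulo the current basis, so we have a Gröbner basis.
Inter-reduce: drop elements whose leading term is divisible by another's, tail-reduce, and make monic.
Reduced Gröbner basis: {x² - 5/2x + ¾y, xy - 3/2y + 1, y² - 4/3x - 2y + 4/3}.

Buchberger on the second generating set:
h_1 = 12xy - 18y + 12, LT = xy.
h_2 = 2xy² - 3/2y³ + 22xy - 30y + 20, LT = xy².

S(h_1,h_2): lcm = xy². S = ¾y³ - 11xy - 3/2y² + 16y - 10.
  leading term y³: no divisor's leading term divides it; move ¾y³ to the remainder.
  leading term xy: subtract (-11/12)·h_1 from -11xy - 3/2y² + 16y - 10 → -3/2y² - ½y + 1
  leading term y²: no divisor's leading term divides it; move -3/2y² to the remainder.
  leading term y: no divisor's leading term divides it; move -½y to the remainder.
  leading term 1: no divisor's leading term divides it; move 1 to the remainder.
  remainder ¾y³ - 3/2y² - ½y + 1 ≠ 0; add k_3 = ¾y³ - 3/2y² - ½y + 1 to the basis.

S(h_1,k_3): lcm = xy³. S = 2xy² - 3/2y³ + ⅔xy + y² - 4/3x.
  leading term xy²: subtract (⅙y)·h_1 from 2xy² - 3/2y³ + ⅔xy + y² - 4/3x → -3/2y³ + ⅔xy + 4y² - 4/3x - 2y
  leading term y³: subtract (-2)·k_3 from -3/2y³ + ⅔xy + 4y² - 4/3x - 2y → ⅔xy + y² - 4/3x - 3y + 2
  leading term xy: subtract (1/18)·h_1 from ⅔xy + y² - 4/3x - 3y + 2 → y² - 4/3x - 2y + 4/3
  leading term y²: no divisor's leading term divides it; move y² to the remainder.
  leading term x: no divisor's leading term divides it; move -4/3x to the remainder.
  leading term y: no divisor's leading term divides it; move -2y to the remainder.
  leading term 1: no divisor's leading term divides it; move 4/3 to the remainder.
  remainder y² - 4/3x - 2y + 4/3 ≠ 0; add k_4 = y² - 4/3x - 2y + 4/3 to the basis.

S(h_1,k_4): lcm = xy². S = 4/3x² + 2xy - 3/2y² - 4/3x + y.
  leading term x²: no divisor's leading term divides it; move 4/3x² to the remainder.
  leading term xy: subtract (⅙)·h_1 from 2xy - 3/2y² - 4/3x + y → -3/2y² - 4/3x + 4y - 2
  leading term y²: subtract (-3/2)·k_4 from -3/2y² - 4/3x + 4y - 2 → -10/3x + y
  leading term x: no divisor's leading term divides it; move -10/3x to the remainder.
  leading term y: no divisor's leading term divides it; move y to the remainder.
  remainder 4/3x² - 10/3x + y ≠ 0; add k_5 = 4/3x² - 10/3x + y to the basis.

The other S-polynomials (S(h_2,k_3), S(h_2,k_4), S(k_3,k_4), S(h_1,k_5), S(h_2,k_5), S(k_3,k_5), S(k_4,k_5)) all reduce to 0 modulo the current basis, so we have a Gröbner basis.
Inter-reduce: drop elements whose leading term is divisible by another's, tail-reduce, and make monic.
Reduced Gröbner basis: {x² - 5/2x + ¾y, xy - 3/2y + 1, y² - 4/3x - 2y + 4/3}.

Same reduced basis, so the two generating sets span the same ideal.
The choice of monomial ordering does not affect the verdict — as long as both bases are computed under the same ordering, their equality decides ideal equality.

Yes, the ideals are equal.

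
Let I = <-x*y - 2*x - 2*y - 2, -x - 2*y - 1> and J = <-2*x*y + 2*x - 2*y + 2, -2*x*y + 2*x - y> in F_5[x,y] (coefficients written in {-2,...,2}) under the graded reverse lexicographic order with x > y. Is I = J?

Since reduced Gröbner bases are canonical representatives of ideals under a given ordering, it suffices to compute and compare them.
Buchberger on the first generating set:
f_1 = -x*y - 2*x - 2*y - 2, LT = x*y.
f_2 = -x - 2*y - 1, LT = x.

S(f_1,f_2): lcm = x*y. S = -2*y**2 + 2*x + y + 2.
  leading term y**2: no divisor's leading term divides it; move -2*y**2 to the remainder.
  leading term x: subtract (-2)·f_2 from 2*x + y + 2 → 2*y
  leading term y: no divisor's leading term divides it; move 2*y to the remainder.
  remainder -2*y**2 + 2*y ≠ 0; add g_3 = -2*y**2 + 2*y to the basis.

The other S-polynomials (S(f_1,g_3), S(f_2,g_3)) all reduce to 0 modulo the current basis, so we have a Gröbner basis.
Inter-reduce: drop elements whose leading term is divisible by another's, tail-reduce, and make monic.
Reduced Gröbner basis: {y**2 - y, x + 2*y + 1}.

Buchberger on the second generating set:
h_1 = -2*x*y + 2*x - 2*y + 2, LT = x*y.
h_2 = -2*x*y + 2*x - y, LT = x*y.

S(h_1,h_2): lcm = x*y. S = -2*y - 1.
  leading term y: no divisor's leading term divides it; move -2*y to the remainder.
  leading term 1: no divisor's leading term divides it; move -1 to the remainder.
  remainder -2*y - 1 ≠ 0; add k_3 = -2*y - 1 to the basis.

S(h_1,k_3): lcm = x*y. S = x + y - 1.
  leading term x: no divisor's leading term divides it; move x to the remainder.
  leading term y: subtract (2)·k_3 from y - 1 → 1
  leading term 1: no divisor's leading term divides it; move 1 to the remainder.
  remainder x + 1 ≠ 0; add k_4 = x + 1 to the basis.

The other S-polynomials (S(h_2,k_3), S(h_1,k_4), S(h_2,k_4), S(k_3,k_4)) all reduce to 0 modulo the current basis, so we have a Gröbner basis.
Inter-reduce: drop elements whose leading term is divisible by another's, tail-reduce, and make monic.
Reduced Gröbner basis: {x + 1, y - 2}.

Since the reduced bases disagree, the two ideals are not the same.

No, the ideals differ.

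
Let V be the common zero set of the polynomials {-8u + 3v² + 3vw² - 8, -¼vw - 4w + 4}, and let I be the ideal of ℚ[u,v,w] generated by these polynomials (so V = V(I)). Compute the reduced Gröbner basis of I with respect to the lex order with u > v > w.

f_1 = -8u + 3v² + 3vw² - 8, LT = u.
f_2 = -¼vw - 4w + 4, LT = vw.

The S-polynomials (S(f_1,f_2)) all reduce to 0 modulo the current basis, so we have a Gröbner basis.

G = {u - ⅜v² + 6w² - 6w + 1, vw + 16w - 16}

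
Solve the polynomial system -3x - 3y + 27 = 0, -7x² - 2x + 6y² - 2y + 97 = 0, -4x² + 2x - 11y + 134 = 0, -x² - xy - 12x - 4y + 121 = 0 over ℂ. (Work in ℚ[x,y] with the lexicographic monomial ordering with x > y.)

Compute a lex Gröbner basis by Buchberger's algorithm.
f_1 = -3x - 3y + 27, LT = x.
f_2 = -7x² - 2x + 6y² - 2y + 97, LT = x².
f_3 = -4x² + 2x - 11y + 134, LT = x².
f_4 = -x² - xy - 12x - 4y + 121, LT = x².

S(f_1,f_2): lcm = x². S = xy - 65/7x + 6/7y² - 2/7y + 97/7.
  leading term xy: subtract (-⅓y)·f_1 from xy - 65/7x + 6/7y² - 2/7y + 97/7 → -65/7x - 1/7y² + 61/7y + 97/7
  leading term x: subtract (65/21)·f_1 from -65/7x - 1/7y² + 61/7y + 97/7 → -1/7y² + 18y - 488/7
  leading term y²: no divisor's leading term divides it; move -1/7y² to the remainder.
  leading term y: no divisor's leading term divides it; move 18y to the remainder.
  leading term 1: no divisor's leading term divides it; move -488/7 to the remainder.
  remainder -1/7y² + 18y - 488/7 ≠ 0; add h_5 = -1/7y² + 18y - 488/7 to the basis.

S(f_1,f_3): lcm = x². S = xy - 17/2x - 11/4y + 67/2.
  leading term xy: subtract (-⅓y)·f_1 from xy - 17/2x - 11/4y + 67/2 → -17/2x - y² + 25/4y + 67/2
  leading term x: subtract (17/6)·f_1 from -17/2x - y² + 25/4y + 67/2 → -y² + 59/4y - 43
  leading term y²: subtract (7)·h_5 from -y² + 59/4y - 43 → -445/4y + 445
  leading term y: no divisor's leading term divides it; move -445/4y to the remainder.
  leading term 1: no divisor's leading term divides it; move 445 to the remainder.
  remainder -445/4y + 445 ≠ 0; add h_6 = -445/4y + 445 to the basis.

The other S-polynomials (S(f_1,f_4), S(f_2,f_3), S(f_2,f_4), S(f_3,f_4), S(f_1,h_5), S(f_2,h_5), S(f_3,h_5), S(f_4,h_5), S(f_1,h_6), S(f_2,h_6), S(f_3,h_6), S(f_4,h_6), S(h_5,h_6)) all reduce to 0 modulo the current basis, so we have a Gröbner basis.
Inter-reduce: drop elements whose leading term is divisible by another's, tail-reduce, and make monic.
Reduced Gröbner basis: {x - 5, y - 4}.

The lex basis is triangular: the last element involves only y. Solving y - 4 = 0 gives y ∈ {4}; substituting each value into the earlier elements determines the remaining variables.
  y = 4: the earlier basis element becomes x - 5 = 0, giving x = 5 — point (5, 4).

{(5, 4)}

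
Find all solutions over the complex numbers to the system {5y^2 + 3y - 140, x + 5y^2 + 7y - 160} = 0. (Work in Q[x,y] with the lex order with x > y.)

{(212/5, -28/5), (0, 5)}

Compute a lex Gröbner basis by Buchberger's algorithm.
f_1 = 5y^2 + 3y - 140, LT = y^2.
f_2 = x + 5y^2 + 7y - 160, LT = x.

The S-polynomials (S(f_1,f_2)) all reduce to 0 modulo the current basis, so we have a Gröbner basis.
Inter-reduce: drop elements whose leading term is divisible by another's, tail-reduce, and make monic.
Reduced Gröbner basis: {x + 4y - 20, y^2 + 3/5y - 28}.

Elimination: the polynomial y^2 + 3/5y - 28 lies in the elimination ideal for y, so y ∈ {-28/5, 5}. For each such y, the remaining basis elements (now univariate) give the rest of the solution.
  y = -28/5: the earlier basis element becomes x - 212/5 = 0, giving x = 212/5 — point (212/5, -28/5).
  y = 5: the earlier basis element becomes x = 0, giving x = 0 — point (0, 5).
Each listed point satisfies every original equation (direct substitution).
This is the nonlinear analogue of row-reducing a linear system.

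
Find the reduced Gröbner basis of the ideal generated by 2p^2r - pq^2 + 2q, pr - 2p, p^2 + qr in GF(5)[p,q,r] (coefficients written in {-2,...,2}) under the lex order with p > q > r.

The reduced Gröbner basis is the canonical form of the ideal for this ordering.

f_1 = 2p^2r - pq^2 + 2q, LT = p^2r.
f_2 = pr - 2p, LT = pr.
f_3 = p^2 + qr, LT = p^2.

S(f_1,f_2): lcm = p^2r. S = 2p^2 + 2pq^2 + q.
  leading term p^2: subtract (2)·f_3 from 2p^2 + 2pq^2 + q → 2pq^2 - 2qr + q
  leading term pq^2: no divisor's leading term divides it; move 2pq^2 to the remainder.
  leading term qr: no divisor's leading term divides it; move -2qr to the remainder.
  leading term q: no divisor's leading term divides it; move q to the remainder.
  remainder 2pq^2 - 2qr + q ≠ 0; add g_4 = 2pq^2 - 2qr + q to the basis.

S(f_1,f_3): lcm = p^2r. S = 2pq^2 - qr^2 + q.
  leading term pq^2: subtract (1)·g_4 from 2pq^2 - qr^2 + q → -qr^2 + 2qr
  leading term qr^2: no divisor's leading term divides it; move -qr^2 to the remainder.
  leading term qr: no divisor's leading term divides it; move 2qr to the remainder.
  remainder -qr^2 + 2qr ≠ 0; add g_5 = -qr^2 + 2qr to the basis.

S(f_1,g_4): lcm = p^2q^2r. S = 2pq^4 + pqr^2 + 2pqr + q^3.
  leading term pq^4: subtract (q^2)·g_4 from 2pq^4 + pqr^2 + 2pqr + q^3 → pqr^2 + 2pqr + 2q^3r
  leading term pqr^2: subtract (qr)·f_2 from pqr^2 + 2pqr + 2q^3r → -pqr + 2q^3r
  leading term pqr: subtract (-q)·f_2 from -pqr + 2q^3r → -2pq + 2q^3r
  leading term pq: no divisor's leading term divides it; move -2pq to the remainder.
  leading term q^3r: no divisor's leading term divides it; move 2q^3r to the remainder.
  remainder -2pq + 2q^3r ≠ 0; add g_6 = -2pq + 2q^3r to the basis.

S(f_2,g_4): lcm = pq^2r. S = -2pq^2 + qr^2 + 2qr.
  leading term pq^2: subtract (-1)·g_4 from -2pq^2 + qr^2 + 2qr → qr^2 + q
  leading term qr^2: subtract (-1)·g_5 from qr^2 + q → 2qr + q
  leading term qr: no divisor's leading term divides it; move 2qr to the remainder.
  leading term q: no divisor's leading term divides it; move q to the remainder.
  remainder 2qr + q ≠ 0; add g_7 = 2qr + q to the basis.

S(g_4,g_6): lcm = pq^2. S = q^4r - qr - 2q.
  leading term q^4r: subtract (-2q^3)·g_7 from q^4r - qr - 2q → 2q^4 - qr - 2q
  leading term q^4: no divisor's leading term divides it; move 2q^4 to the remainder.
  leading term qr: subtract (2)·g_7 from -qr - 2q → q
  leading term q: no divisor's leading term divides it; move q to the remainder.
  remainder 2q^4 + q ≠ 0; add g_8 = 2q^4 + q to the basis.

The other S-polynomials (S(f_2,f_3), S(f_3,g_4), S(f_1,g_5), S(f_2,g_5), S(f_3,g_5), S(g_4,g_5), S(f_1,g_6), S(f_2,g_6), S(f_3,g_6), S(g_5,g_6), S(f_1,g_7), S(f_2,g_7), S(f_3,g_7), S(g_4,g_7), S(g_5,g_7), S(g_6,g_7), S(f_1,g_8), S(f_2,g_8), S(f_3,g_8), S(g_4,g_8), S(g_5,g_8), S(g_6,g_8), S(g_7,g_8)) all reduce to 0 modulo the current basis, so we have a Gröbner basis.
Inter-reduce: drop elements whose leading term is divisible by another's, tail-reduce, and make monic.

G = {p^2 + 2q, pq - 2q^3, pr - 2p, q^4 - 2q, qr - 2q}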